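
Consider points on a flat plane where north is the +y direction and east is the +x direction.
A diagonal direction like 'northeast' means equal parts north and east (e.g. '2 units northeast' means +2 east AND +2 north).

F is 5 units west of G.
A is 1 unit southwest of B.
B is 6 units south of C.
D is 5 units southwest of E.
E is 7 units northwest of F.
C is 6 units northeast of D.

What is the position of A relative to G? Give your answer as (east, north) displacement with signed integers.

Answer: A is at (east=-12, north=1) relative to G.

Derivation:
Place G at the origin (east=0, north=0).
  F is 5 units west of G: delta (east=-5, north=+0); F at (east=-5, north=0).
  E is 7 units northwest of F: delta (east=-7, north=+7); E at (east=-12, north=7).
  D is 5 units southwest of E: delta (east=-5, north=-5); D at (east=-17, north=2).
  C is 6 units northeast of D: delta (east=+6, north=+6); C at (east=-11, north=8).
  B is 6 units south of C: delta (east=+0, north=-6); B at (east=-11, north=2).
  A is 1 unit southwest of B: delta (east=-1, north=-1); A at (east=-12, north=1).
Therefore A relative to G: (east=-12, north=1).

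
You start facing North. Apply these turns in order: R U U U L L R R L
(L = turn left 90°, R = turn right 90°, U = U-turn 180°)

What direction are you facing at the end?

Answer: Final heading: South

Derivation:
Start: North
  R (right (90° clockwise)) -> East
  U (U-turn (180°)) -> West
  U (U-turn (180°)) -> East
  U (U-turn (180°)) -> West
  L (left (90° counter-clockwise)) -> South
  L (left (90° counter-clockwise)) -> East
  R (right (90° clockwise)) -> South
  R (right (90° clockwise)) -> West
  L (left (90° counter-clockwise)) -> South
Final: South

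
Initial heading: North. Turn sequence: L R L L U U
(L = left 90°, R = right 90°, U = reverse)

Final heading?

Answer: Final heading: South

Derivation:
Start: North
  L (left (90° counter-clockwise)) -> West
  R (right (90° clockwise)) -> North
  L (left (90° counter-clockwise)) -> West
  L (left (90° counter-clockwise)) -> South
  U (U-turn (180°)) -> North
  U (U-turn (180°)) -> South
Final: South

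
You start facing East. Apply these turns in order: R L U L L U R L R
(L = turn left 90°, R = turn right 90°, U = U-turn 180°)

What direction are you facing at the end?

Start: East
  R (right (90° clockwise)) -> South
  L (left (90° counter-clockwise)) -> East
  U (U-turn (180°)) -> West
  L (left (90° counter-clockwise)) -> South
  L (left (90° counter-clockwise)) -> East
  U (U-turn (180°)) -> West
  R (right (90° clockwise)) -> North
  L (left (90° counter-clockwise)) -> West
  R (right (90° clockwise)) -> North
Final: North

Answer: Final heading: North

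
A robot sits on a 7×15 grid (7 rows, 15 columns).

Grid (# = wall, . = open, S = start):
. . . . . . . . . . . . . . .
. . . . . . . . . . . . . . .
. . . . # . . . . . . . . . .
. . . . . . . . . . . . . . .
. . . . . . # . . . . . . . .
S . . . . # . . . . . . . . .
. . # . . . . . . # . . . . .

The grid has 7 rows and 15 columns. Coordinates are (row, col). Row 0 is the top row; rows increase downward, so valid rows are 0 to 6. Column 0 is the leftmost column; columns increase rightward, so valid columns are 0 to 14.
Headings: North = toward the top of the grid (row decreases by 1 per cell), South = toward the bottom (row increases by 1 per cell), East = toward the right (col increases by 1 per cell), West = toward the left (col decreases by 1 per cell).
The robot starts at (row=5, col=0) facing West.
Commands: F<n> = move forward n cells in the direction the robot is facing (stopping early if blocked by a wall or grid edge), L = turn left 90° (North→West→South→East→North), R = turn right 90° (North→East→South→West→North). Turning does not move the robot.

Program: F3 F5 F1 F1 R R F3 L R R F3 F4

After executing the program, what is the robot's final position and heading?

Start: (row=5, col=0), facing West
  F3: move forward 0/3 (blocked), now at (row=5, col=0)
  F5: move forward 0/5 (blocked), now at (row=5, col=0)
  F1: move forward 0/1 (blocked), now at (row=5, col=0)
  F1: move forward 0/1 (blocked), now at (row=5, col=0)
  R: turn right, now facing North
  R: turn right, now facing East
  F3: move forward 3, now at (row=5, col=3)
  L: turn left, now facing North
  R: turn right, now facing East
  R: turn right, now facing South
  F3: move forward 1/3 (blocked), now at (row=6, col=3)
  F4: move forward 0/4 (blocked), now at (row=6, col=3)
Final: (row=6, col=3), facing South

Answer: Final position: (row=6, col=3), facing South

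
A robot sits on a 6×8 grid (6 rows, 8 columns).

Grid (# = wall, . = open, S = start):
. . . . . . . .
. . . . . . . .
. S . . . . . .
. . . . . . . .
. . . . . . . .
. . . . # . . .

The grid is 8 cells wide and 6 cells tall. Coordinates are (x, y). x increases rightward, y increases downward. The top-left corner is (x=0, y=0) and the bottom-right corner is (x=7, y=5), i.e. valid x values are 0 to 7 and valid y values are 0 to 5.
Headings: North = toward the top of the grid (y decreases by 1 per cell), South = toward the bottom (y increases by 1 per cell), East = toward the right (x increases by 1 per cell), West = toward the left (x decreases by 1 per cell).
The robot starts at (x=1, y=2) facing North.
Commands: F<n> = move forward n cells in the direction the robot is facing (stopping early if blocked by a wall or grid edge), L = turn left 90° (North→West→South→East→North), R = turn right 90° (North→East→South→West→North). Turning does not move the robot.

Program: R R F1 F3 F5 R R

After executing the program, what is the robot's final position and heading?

Start: (x=1, y=2), facing North
  R: turn right, now facing East
  R: turn right, now facing South
  F1: move forward 1, now at (x=1, y=3)
  F3: move forward 2/3 (blocked), now at (x=1, y=5)
  F5: move forward 0/5 (blocked), now at (x=1, y=5)
  R: turn right, now facing West
  R: turn right, now facing North
Final: (x=1, y=5), facing North

Answer: Final position: (x=1, y=5), facing North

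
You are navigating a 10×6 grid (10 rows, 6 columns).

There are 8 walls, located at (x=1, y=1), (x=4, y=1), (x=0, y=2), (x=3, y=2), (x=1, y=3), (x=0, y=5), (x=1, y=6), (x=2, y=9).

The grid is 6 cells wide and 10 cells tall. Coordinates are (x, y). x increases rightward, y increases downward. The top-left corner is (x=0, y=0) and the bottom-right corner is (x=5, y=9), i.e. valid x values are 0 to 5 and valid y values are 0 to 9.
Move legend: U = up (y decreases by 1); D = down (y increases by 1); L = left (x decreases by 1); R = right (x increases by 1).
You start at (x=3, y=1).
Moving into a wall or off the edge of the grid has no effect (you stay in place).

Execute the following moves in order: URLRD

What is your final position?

Start: (x=3, y=1)
  U (up): (x=3, y=1) -> (x=3, y=0)
  R (right): (x=3, y=0) -> (x=4, y=0)
  L (left): (x=4, y=0) -> (x=3, y=0)
  R (right): (x=3, y=0) -> (x=4, y=0)
  D (down): blocked, stay at (x=4, y=0)
Final: (x=4, y=0)

Answer: Final position: (x=4, y=0)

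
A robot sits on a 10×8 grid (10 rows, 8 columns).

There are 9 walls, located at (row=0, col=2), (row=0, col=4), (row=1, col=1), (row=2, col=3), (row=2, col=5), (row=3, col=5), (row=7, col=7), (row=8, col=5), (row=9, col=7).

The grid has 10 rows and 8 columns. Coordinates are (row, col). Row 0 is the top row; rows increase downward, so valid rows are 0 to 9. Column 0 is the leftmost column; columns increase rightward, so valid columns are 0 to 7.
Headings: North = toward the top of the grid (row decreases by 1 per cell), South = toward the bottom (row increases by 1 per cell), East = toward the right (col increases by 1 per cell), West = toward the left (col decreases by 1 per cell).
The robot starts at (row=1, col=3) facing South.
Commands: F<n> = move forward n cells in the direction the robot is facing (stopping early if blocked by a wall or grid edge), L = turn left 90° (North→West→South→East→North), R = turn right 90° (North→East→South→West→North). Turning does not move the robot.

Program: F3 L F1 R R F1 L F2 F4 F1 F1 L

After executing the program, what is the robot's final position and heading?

Answer: Final position: (row=1, col=3), facing East

Derivation:
Start: (row=1, col=3), facing South
  F3: move forward 0/3 (blocked), now at (row=1, col=3)
  L: turn left, now facing East
  F1: move forward 1, now at (row=1, col=4)
  R: turn right, now facing South
  R: turn right, now facing West
  F1: move forward 1, now at (row=1, col=3)
  L: turn left, now facing South
  F2: move forward 0/2 (blocked), now at (row=1, col=3)
  F4: move forward 0/4 (blocked), now at (row=1, col=3)
  F1: move forward 0/1 (blocked), now at (row=1, col=3)
  F1: move forward 0/1 (blocked), now at (row=1, col=3)
  L: turn left, now facing East
Final: (row=1, col=3), facing East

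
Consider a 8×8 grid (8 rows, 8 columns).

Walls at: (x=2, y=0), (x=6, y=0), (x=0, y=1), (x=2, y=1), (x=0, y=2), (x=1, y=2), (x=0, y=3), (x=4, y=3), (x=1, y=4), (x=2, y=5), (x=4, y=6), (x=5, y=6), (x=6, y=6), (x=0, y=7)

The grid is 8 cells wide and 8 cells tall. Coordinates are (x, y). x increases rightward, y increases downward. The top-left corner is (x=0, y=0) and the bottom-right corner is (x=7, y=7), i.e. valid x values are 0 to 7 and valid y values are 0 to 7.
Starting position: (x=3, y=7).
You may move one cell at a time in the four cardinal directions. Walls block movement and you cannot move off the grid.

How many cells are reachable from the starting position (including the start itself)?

Answer: Reachable cells: 47

Derivation:
BFS flood-fill from (x=3, y=7):
  Distance 0: (x=3, y=7)
  Distance 1: (x=3, y=6), (x=2, y=7), (x=4, y=7)
  Distance 2: (x=3, y=5), (x=2, y=6), (x=1, y=7), (x=5, y=7)
  Distance 3: (x=3, y=4), (x=4, y=5), (x=1, y=6), (x=6, y=7)
  Distance 4: (x=3, y=3), (x=2, y=4), (x=4, y=4), (x=1, y=5), (x=5, y=5), (x=0, y=6), (x=7, y=7)
  Distance 5: (x=3, y=2), (x=2, y=3), (x=5, y=4), (x=0, y=5), (x=6, y=5), (x=7, y=6)
  Distance 6: (x=3, y=1), (x=2, y=2), (x=4, y=2), (x=1, y=3), (x=5, y=3), (x=0, y=4), (x=6, y=4), (x=7, y=5)
  Distance 7: (x=3, y=0), (x=4, y=1), (x=5, y=2), (x=6, y=3), (x=7, y=4)
  Distance 8: (x=4, y=0), (x=5, y=1), (x=6, y=2), (x=7, y=3)
  Distance 9: (x=5, y=0), (x=6, y=1), (x=7, y=2)
  Distance 10: (x=7, y=1)
  Distance 11: (x=7, y=0)
Total reachable: 47 (grid has 50 open cells total)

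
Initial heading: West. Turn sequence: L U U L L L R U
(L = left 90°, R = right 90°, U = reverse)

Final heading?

Answer: Final heading: South

Derivation:
Start: West
  L (left (90° counter-clockwise)) -> South
  U (U-turn (180°)) -> North
  U (U-turn (180°)) -> South
  L (left (90° counter-clockwise)) -> East
  L (left (90° counter-clockwise)) -> North
  L (left (90° counter-clockwise)) -> West
  R (right (90° clockwise)) -> North
  U (U-turn (180°)) -> South
Final: South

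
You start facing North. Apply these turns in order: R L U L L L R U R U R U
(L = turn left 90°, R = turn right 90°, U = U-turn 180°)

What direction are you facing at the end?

Answer: Final heading: North

Derivation:
Start: North
  R (right (90° clockwise)) -> East
  L (left (90° counter-clockwise)) -> North
  U (U-turn (180°)) -> South
  L (left (90° counter-clockwise)) -> East
  L (left (90° counter-clockwise)) -> North
  L (left (90° counter-clockwise)) -> West
  R (right (90° clockwise)) -> North
  U (U-turn (180°)) -> South
  R (right (90° clockwise)) -> West
  U (U-turn (180°)) -> East
  R (right (90° clockwise)) -> South
  U (U-turn (180°)) -> North
Final: North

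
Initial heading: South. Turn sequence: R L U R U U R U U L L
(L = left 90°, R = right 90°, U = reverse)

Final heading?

Answer: Final heading: North

Derivation:
Start: South
  R (right (90° clockwise)) -> West
  L (left (90° counter-clockwise)) -> South
  U (U-turn (180°)) -> North
  R (right (90° clockwise)) -> East
  U (U-turn (180°)) -> West
  U (U-turn (180°)) -> East
  R (right (90° clockwise)) -> South
  U (U-turn (180°)) -> North
  U (U-turn (180°)) -> South
  L (left (90° counter-clockwise)) -> East
  L (left (90° counter-clockwise)) -> North
Final: North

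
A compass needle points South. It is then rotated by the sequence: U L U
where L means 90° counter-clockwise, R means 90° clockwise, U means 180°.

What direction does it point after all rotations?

Start: South
  U (U-turn (180°)) -> North
  L (left (90° counter-clockwise)) -> West
  U (U-turn (180°)) -> East
Final: East

Answer: Final heading: East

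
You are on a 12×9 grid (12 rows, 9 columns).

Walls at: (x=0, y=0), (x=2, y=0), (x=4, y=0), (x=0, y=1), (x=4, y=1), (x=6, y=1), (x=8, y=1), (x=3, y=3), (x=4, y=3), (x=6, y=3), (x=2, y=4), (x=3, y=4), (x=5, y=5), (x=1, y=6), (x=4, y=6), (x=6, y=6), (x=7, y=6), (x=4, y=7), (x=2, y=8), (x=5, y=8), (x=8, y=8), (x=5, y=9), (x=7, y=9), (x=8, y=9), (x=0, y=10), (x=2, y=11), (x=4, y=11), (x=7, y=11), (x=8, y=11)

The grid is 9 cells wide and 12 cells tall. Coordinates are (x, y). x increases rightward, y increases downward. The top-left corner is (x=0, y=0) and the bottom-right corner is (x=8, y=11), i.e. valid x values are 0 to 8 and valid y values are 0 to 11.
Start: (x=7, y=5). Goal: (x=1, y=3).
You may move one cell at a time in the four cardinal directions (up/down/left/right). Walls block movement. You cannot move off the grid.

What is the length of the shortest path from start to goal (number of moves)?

Answer: Shortest path length: 10

Derivation:
BFS from (x=7, y=5) until reaching (x=1, y=3):
  Distance 0: (x=7, y=5)
  Distance 1: (x=7, y=4), (x=6, y=5), (x=8, y=5)
  Distance 2: (x=7, y=3), (x=6, y=4), (x=8, y=4), (x=8, y=6)
  Distance 3: (x=7, y=2), (x=8, y=3), (x=5, y=4), (x=8, y=7)
  Distance 4: (x=7, y=1), (x=6, y=2), (x=8, y=2), (x=5, y=3), (x=4, y=4), (x=7, y=7)
  Distance 5: (x=7, y=0), (x=5, y=2), (x=4, y=5), (x=6, y=7), (x=7, y=8)
  Distance 6: (x=6, y=0), (x=8, y=0), (x=5, y=1), (x=4, y=2), (x=3, y=5), (x=5, y=7), (x=6, y=8)
  Distance 7: (x=5, y=0), (x=3, y=2), (x=2, y=5), (x=3, y=6), (x=5, y=6), (x=6, y=9)
  Distance 8: (x=3, y=1), (x=2, y=2), (x=1, y=5), (x=2, y=6), (x=3, y=7), (x=6, y=10)
  Distance 9: (x=3, y=0), (x=2, y=1), (x=1, y=2), (x=2, y=3), (x=1, y=4), (x=0, y=5), (x=2, y=7), (x=3, y=8), (x=5, y=10), (x=7, y=10), (x=6, y=11)
  Distance 10: (x=1, y=1), (x=0, y=2), (x=1, y=3), (x=0, y=4), (x=0, y=6), (x=1, y=7), (x=4, y=8), (x=3, y=9), (x=4, y=10), (x=8, y=10), (x=5, y=11)  <- goal reached here
One shortest path (10 moves): (x=7, y=5) -> (x=6, y=5) -> (x=6, y=4) -> (x=5, y=4) -> (x=5, y=3) -> (x=5, y=2) -> (x=4, y=2) -> (x=3, y=2) -> (x=2, y=2) -> (x=1, y=2) -> (x=1, y=3)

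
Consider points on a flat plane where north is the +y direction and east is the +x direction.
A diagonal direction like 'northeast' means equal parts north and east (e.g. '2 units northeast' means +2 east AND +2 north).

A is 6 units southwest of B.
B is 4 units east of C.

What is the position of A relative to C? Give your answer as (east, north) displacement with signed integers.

Place C at the origin (east=0, north=0).
  B is 4 units east of C: delta (east=+4, north=+0); B at (east=4, north=0).
  A is 6 units southwest of B: delta (east=-6, north=-6); A at (east=-2, north=-6).
Therefore A relative to C: (east=-2, north=-6).

Answer: A is at (east=-2, north=-6) relative to C.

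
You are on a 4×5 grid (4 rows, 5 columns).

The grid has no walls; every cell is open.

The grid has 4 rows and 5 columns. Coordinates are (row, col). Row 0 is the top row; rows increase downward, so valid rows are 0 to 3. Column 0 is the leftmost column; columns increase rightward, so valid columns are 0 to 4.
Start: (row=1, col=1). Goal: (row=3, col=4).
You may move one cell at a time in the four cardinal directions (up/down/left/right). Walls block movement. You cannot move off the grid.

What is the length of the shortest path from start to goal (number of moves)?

Answer: Shortest path length: 5

Derivation:
BFS from (row=1, col=1) until reaching (row=3, col=4):
  Distance 0: (row=1, col=1)
  Distance 1: (row=0, col=1), (row=1, col=0), (row=1, col=2), (row=2, col=1)
  Distance 2: (row=0, col=0), (row=0, col=2), (row=1, col=3), (row=2, col=0), (row=2, col=2), (row=3, col=1)
  Distance 3: (row=0, col=3), (row=1, col=4), (row=2, col=3), (row=3, col=0), (row=3, col=2)
  Distance 4: (row=0, col=4), (row=2, col=4), (row=3, col=3)
  Distance 5: (row=3, col=4)  <- goal reached here
One shortest path (5 moves): (row=1, col=1) -> (row=1, col=2) -> (row=1, col=3) -> (row=1, col=4) -> (row=2, col=4) -> (row=3, col=4)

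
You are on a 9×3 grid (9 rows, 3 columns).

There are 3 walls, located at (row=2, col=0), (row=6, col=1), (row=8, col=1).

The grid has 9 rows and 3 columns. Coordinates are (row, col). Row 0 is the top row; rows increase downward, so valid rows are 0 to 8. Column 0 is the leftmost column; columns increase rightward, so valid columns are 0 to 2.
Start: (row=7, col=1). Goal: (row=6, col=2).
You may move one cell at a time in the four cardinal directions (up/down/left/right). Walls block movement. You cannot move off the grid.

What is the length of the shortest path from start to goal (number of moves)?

Answer: Shortest path length: 2

Derivation:
BFS from (row=7, col=1) until reaching (row=6, col=2):
  Distance 0: (row=7, col=1)
  Distance 1: (row=7, col=0), (row=7, col=2)
  Distance 2: (row=6, col=0), (row=6, col=2), (row=8, col=0), (row=8, col=2)  <- goal reached here
One shortest path (2 moves): (row=7, col=1) -> (row=7, col=2) -> (row=6, col=2)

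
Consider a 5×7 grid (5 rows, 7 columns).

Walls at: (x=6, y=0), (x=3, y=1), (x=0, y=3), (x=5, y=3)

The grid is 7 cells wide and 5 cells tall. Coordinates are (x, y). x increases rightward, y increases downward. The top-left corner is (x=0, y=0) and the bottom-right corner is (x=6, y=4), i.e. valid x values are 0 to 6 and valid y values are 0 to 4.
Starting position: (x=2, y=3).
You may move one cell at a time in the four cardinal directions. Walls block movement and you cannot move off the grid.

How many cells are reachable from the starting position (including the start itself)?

Answer: Reachable cells: 31

Derivation:
BFS flood-fill from (x=2, y=3):
  Distance 0: (x=2, y=3)
  Distance 1: (x=2, y=2), (x=1, y=3), (x=3, y=3), (x=2, y=4)
  Distance 2: (x=2, y=1), (x=1, y=2), (x=3, y=2), (x=4, y=3), (x=1, y=4), (x=3, y=4)
  Distance 3: (x=2, y=0), (x=1, y=1), (x=0, y=2), (x=4, y=2), (x=0, y=4), (x=4, y=4)
  Distance 4: (x=1, y=0), (x=3, y=0), (x=0, y=1), (x=4, y=1), (x=5, y=2), (x=5, y=4)
  Distance 5: (x=0, y=0), (x=4, y=0), (x=5, y=1), (x=6, y=2), (x=6, y=4)
  Distance 6: (x=5, y=0), (x=6, y=1), (x=6, y=3)
Total reachable: 31 (grid has 31 open cells total)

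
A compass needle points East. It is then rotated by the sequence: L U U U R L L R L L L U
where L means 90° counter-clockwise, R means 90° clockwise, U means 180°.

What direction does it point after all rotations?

Answer: Final heading: East

Derivation:
Start: East
  L (left (90° counter-clockwise)) -> North
  U (U-turn (180°)) -> South
  U (U-turn (180°)) -> North
  U (U-turn (180°)) -> South
  R (right (90° clockwise)) -> West
  L (left (90° counter-clockwise)) -> South
  L (left (90° counter-clockwise)) -> East
  R (right (90° clockwise)) -> South
  L (left (90° counter-clockwise)) -> East
  L (left (90° counter-clockwise)) -> North
  L (left (90° counter-clockwise)) -> West
  U (U-turn (180°)) -> East
Final: East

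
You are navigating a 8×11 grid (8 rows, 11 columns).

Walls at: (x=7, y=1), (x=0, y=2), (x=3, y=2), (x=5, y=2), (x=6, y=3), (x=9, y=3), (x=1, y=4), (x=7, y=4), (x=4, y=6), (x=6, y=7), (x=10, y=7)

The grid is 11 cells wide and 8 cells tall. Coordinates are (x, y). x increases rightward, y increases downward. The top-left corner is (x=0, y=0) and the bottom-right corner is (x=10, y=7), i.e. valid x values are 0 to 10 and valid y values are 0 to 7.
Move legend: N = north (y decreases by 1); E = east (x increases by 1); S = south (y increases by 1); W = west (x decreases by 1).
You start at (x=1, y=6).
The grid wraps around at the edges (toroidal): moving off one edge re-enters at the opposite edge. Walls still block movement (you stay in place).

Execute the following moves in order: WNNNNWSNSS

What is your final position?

Answer: Final position: (x=10, y=5)

Derivation:
Start: (x=1, y=6)
  W (west): (x=1, y=6) -> (x=0, y=6)
  N (north): (x=0, y=6) -> (x=0, y=5)
  N (north): (x=0, y=5) -> (x=0, y=4)
  N (north): (x=0, y=4) -> (x=0, y=3)
  N (north): blocked, stay at (x=0, y=3)
  W (west): (x=0, y=3) -> (x=10, y=3)
  S (south): (x=10, y=3) -> (x=10, y=4)
  N (north): (x=10, y=4) -> (x=10, y=3)
  S (south): (x=10, y=3) -> (x=10, y=4)
  S (south): (x=10, y=4) -> (x=10, y=5)
Final: (x=10, y=5)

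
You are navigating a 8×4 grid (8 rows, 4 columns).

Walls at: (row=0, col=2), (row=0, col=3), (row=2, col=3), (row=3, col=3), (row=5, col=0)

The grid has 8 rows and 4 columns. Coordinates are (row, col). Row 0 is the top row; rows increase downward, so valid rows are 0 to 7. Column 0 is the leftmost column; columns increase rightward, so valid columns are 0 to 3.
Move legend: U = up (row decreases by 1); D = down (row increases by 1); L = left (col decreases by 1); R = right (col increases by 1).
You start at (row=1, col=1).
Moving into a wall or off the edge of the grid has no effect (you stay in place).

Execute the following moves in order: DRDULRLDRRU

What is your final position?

Start: (row=1, col=1)
  D (down): (row=1, col=1) -> (row=2, col=1)
  R (right): (row=2, col=1) -> (row=2, col=2)
  D (down): (row=2, col=2) -> (row=3, col=2)
  U (up): (row=3, col=2) -> (row=2, col=2)
  L (left): (row=2, col=2) -> (row=2, col=1)
  R (right): (row=2, col=1) -> (row=2, col=2)
  L (left): (row=2, col=2) -> (row=2, col=1)
  D (down): (row=2, col=1) -> (row=3, col=1)
  R (right): (row=3, col=1) -> (row=3, col=2)
  R (right): blocked, stay at (row=3, col=2)
  U (up): (row=3, col=2) -> (row=2, col=2)
Final: (row=2, col=2)

Answer: Final position: (row=2, col=2)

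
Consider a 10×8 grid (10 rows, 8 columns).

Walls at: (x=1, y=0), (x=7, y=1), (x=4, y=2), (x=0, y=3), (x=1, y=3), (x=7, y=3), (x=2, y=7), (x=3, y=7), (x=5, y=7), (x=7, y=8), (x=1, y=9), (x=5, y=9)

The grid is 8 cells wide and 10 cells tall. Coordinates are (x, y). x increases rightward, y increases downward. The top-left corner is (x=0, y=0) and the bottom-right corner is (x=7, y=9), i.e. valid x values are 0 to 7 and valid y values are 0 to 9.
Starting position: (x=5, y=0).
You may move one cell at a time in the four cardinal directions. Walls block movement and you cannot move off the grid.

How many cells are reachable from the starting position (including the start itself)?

BFS flood-fill from (x=5, y=0):
  Distance 0: (x=5, y=0)
  Distance 1: (x=4, y=0), (x=6, y=0), (x=5, y=1)
  Distance 2: (x=3, y=0), (x=7, y=0), (x=4, y=1), (x=6, y=1), (x=5, y=2)
  Distance 3: (x=2, y=0), (x=3, y=1), (x=6, y=2), (x=5, y=3)
  Distance 4: (x=2, y=1), (x=3, y=2), (x=7, y=2), (x=4, y=3), (x=6, y=3), (x=5, y=4)
  Distance 5: (x=1, y=1), (x=2, y=2), (x=3, y=3), (x=4, y=4), (x=6, y=4), (x=5, y=5)
  Distance 6: (x=0, y=1), (x=1, y=2), (x=2, y=3), (x=3, y=4), (x=7, y=4), (x=4, y=5), (x=6, y=5), (x=5, y=6)
  Distance 7: (x=0, y=0), (x=0, y=2), (x=2, y=4), (x=3, y=5), (x=7, y=5), (x=4, y=6), (x=6, y=6)
  Distance 8: (x=1, y=4), (x=2, y=5), (x=3, y=6), (x=7, y=6), (x=4, y=7), (x=6, y=7)
  Distance 9: (x=0, y=4), (x=1, y=5), (x=2, y=6), (x=7, y=7), (x=4, y=8), (x=6, y=8)
  Distance 10: (x=0, y=5), (x=1, y=6), (x=3, y=8), (x=5, y=8), (x=4, y=9), (x=6, y=9)
  Distance 11: (x=0, y=6), (x=1, y=7), (x=2, y=8), (x=3, y=9), (x=7, y=9)
  Distance 12: (x=0, y=7), (x=1, y=8), (x=2, y=9)
  Distance 13: (x=0, y=8)
  Distance 14: (x=0, y=9)
Total reachable: 68 (grid has 68 open cells total)

Answer: Reachable cells: 68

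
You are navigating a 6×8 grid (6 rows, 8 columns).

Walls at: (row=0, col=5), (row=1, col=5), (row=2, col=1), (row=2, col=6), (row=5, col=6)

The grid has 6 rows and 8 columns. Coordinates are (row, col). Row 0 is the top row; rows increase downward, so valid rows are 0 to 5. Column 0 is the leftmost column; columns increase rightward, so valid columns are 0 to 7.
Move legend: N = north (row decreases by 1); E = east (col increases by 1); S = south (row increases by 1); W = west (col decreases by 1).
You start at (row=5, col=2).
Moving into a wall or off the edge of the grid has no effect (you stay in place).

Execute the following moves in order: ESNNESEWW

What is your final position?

Answer: Final position: (row=4, col=3)

Derivation:
Start: (row=5, col=2)
  E (east): (row=5, col=2) -> (row=5, col=3)
  S (south): blocked, stay at (row=5, col=3)
  N (north): (row=5, col=3) -> (row=4, col=3)
  N (north): (row=4, col=3) -> (row=3, col=3)
  E (east): (row=3, col=3) -> (row=3, col=4)
  S (south): (row=3, col=4) -> (row=4, col=4)
  E (east): (row=4, col=4) -> (row=4, col=5)
  W (west): (row=4, col=5) -> (row=4, col=4)
  W (west): (row=4, col=4) -> (row=4, col=3)
Final: (row=4, col=3)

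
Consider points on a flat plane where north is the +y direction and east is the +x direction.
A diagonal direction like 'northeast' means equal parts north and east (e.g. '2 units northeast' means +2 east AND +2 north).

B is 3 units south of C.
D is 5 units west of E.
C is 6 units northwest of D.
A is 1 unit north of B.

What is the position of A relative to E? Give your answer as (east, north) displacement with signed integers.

Place E at the origin (east=0, north=0).
  D is 5 units west of E: delta (east=-5, north=+0); D at (east=-5, north=0).
  C is 6 units northwest of D: delta (east=-6, north=+6); C at (east=-11, north=6).
  B is 3 units south of C: delta (east=+0, north=-3); B at (east=-11, north=3).
  A is 1 unit north of B: delta (east=+0, north=+1); A at (east=-11, north=4).
Therefore A relative to E: (east=-11, north=4).

Answer: A is at (east=-11, north=4) relative to E.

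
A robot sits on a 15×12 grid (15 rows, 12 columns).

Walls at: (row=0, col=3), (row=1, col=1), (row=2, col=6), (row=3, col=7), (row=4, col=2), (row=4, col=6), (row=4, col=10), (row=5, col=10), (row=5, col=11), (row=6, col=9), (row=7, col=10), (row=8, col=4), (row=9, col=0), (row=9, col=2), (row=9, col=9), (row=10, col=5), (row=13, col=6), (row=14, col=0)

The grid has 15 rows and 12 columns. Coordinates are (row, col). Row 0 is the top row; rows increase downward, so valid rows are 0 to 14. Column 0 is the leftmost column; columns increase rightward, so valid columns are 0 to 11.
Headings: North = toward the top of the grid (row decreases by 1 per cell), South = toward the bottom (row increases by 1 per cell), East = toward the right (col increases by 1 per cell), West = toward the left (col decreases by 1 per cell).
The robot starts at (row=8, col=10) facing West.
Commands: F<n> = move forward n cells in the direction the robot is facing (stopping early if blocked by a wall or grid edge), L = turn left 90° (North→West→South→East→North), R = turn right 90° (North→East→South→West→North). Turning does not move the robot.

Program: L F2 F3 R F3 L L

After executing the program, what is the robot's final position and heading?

Start: (row=8, col=10), facing West
  L: turn left, now facing South
  F2: move forward 2, now at (row=10, col=10)
  F3: move forward 3, now at (row=13, col=10)
  R: turn right, now facing West
  F3: move forward 3, now at (row=13, col=7)
  L: turn left, now facing South
  L: turn left, now facing East
Final: (row=13, col=7), facing East

Answer: Final position: (row=13, col=7), facing East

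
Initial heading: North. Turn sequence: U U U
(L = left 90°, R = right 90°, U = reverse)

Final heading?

Start: North
  U (U-turn (180°)) -> South
  U (U-turn (180°)) -> North
  U (U-turn (180°)) -> South
Final: South

Answer: Final heading: South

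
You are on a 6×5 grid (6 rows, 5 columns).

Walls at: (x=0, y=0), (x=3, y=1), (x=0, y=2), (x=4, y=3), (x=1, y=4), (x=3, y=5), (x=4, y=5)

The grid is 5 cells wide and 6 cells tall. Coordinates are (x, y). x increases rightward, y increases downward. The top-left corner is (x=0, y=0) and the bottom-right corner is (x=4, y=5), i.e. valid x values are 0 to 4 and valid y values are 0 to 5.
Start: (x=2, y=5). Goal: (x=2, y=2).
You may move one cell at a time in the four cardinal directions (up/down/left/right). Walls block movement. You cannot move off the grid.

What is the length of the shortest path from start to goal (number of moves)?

Answer: Shortest path length: 3

Derivation:
BFS from (x=2, y=5) until reaching (x=2, y=2):
  Distance 0: (x=2, y=5)
  Distance 1: (x=2, y=4), (x=1, y=5)
  Distance 2: (x=2, y=3), (x=3, y=4), (x=0, y=5)
  Distance 3: (x=2, y=2), (x=1, y=3), (x=3, y=3), (x=0, y=4), (x=4, y=4)  <- goal reached here
One shortest path (3 moves): (x=2, y=5) -> (x=2, y=4) -> (x=2, y=3) -> (x=2, y=2)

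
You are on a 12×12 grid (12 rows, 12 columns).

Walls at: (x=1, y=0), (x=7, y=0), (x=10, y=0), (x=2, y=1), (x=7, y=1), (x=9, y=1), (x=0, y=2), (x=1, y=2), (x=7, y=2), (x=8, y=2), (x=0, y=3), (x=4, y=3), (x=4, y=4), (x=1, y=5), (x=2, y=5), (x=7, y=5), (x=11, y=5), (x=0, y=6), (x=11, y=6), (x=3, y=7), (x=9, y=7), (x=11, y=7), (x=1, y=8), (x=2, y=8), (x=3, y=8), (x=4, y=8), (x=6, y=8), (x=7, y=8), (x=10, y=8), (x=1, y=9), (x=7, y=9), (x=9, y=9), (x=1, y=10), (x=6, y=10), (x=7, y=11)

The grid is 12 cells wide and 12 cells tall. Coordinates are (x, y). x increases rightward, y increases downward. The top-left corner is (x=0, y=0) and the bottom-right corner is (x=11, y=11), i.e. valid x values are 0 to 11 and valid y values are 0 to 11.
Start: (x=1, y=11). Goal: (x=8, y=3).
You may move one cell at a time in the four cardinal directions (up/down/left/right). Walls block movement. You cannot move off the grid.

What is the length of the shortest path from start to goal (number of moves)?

BFS from (x=1, y=11) until reaching (x=8, y=3):
  Distance 0: (x=1, y=11)
  Distance 1: (x=0, y=11), (x=2, y=11)
  Distance 2: (x=0, y=10), (x=2, y=10), (x=3, y=11)
  Distance 3: (x=0, y=9), (x=2, y=9), (x=3, y=10), (x=4, y=11)
  Distance 4: (x=0, y=8), (x=3, y=9), (x=4, y=10), (x=5, y=11)
  Distance 5: (x=0, y=7), (x=4, y=9), (x=5, y=10), (x=6, y=11)
  Distance 6: (x=1, y=7), (x=5, y=9)
  Distance 7: (x=1, y=6), (x=2, y=7), (x=5, y=8), (x=6, y=9)
  Distance 8: (x=2, y=6), (x=5, y=7)
  Distance 9: (x=3, y=6), (x=5, y=6), (x=4, y=7), (x=6, y=7)
  Distance 10: (x=3, y=5), (x=5, y=5), (x=4, y=6), (x=6, y=6), (x=7, y=7)
  Distance 11: (x=3, y=4), (x=5, y=4), (x=4, y=5), (x=6, y=5), (x=7, y=6), (x=8, y=7)
  Distance 12: (x=3, y=3), (x=5, y=3), (x=2, y=4), (x=6, y=4), (x=8, y=6), (x=8, y=8)
  Distance 13: (x=3, y=2), (x=5, y=2), (x=2, y=3), (x=6, y=3), (x=1, y=4), (x=7, y=4), (x=8, y=5), (x=9, y=6), (x=9, y=8), (x=8, y=9)
  Distance 14: (x=3, y=1), (x=5, y=1), (x=2, y=2), (x=4, y=2), (x=6, y=2), (x=1, y=3), (x=7, y=3), (x=0, y=4), (x=8, y=4), (x=9, y=5), (x=10, y=6), (x=8, y=10)
  Distance 15: (x=3, y=0), (x=5, y=0), (x=4, y=1), (x=6, y=1), (x=8, y=3), (x=9, y=4), (x=0, y=5), (x=10, y=5), (x=10, y=7), (x=7, y=10), (x=9, y=10), (x=8, y=11)  <- goal reached here
One shortest path (15 moves): (x=1, y=11) -> (x=2, y=11) -> (x=3, y=11) -> (x=4, y=11) -> (x=5, y=11) -> (x=5, y=10) -> (x=5, y=9) -> (x=5, y=8) -> (x=5, y=7) -> (x=6, y=7) -> (x=7, y=7) -> (x=8, y=7) -> (x=8, y=6) -> (x=8, y=5) -> (x=8, y=4) -> (x=8, y=3)

Answer: Shortest path length: 15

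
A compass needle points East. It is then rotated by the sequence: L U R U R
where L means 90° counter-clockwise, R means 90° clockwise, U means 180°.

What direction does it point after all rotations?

Answer: Final heading: South

Derivation:
Start: East
  L (left (90° counter-clockwise)) -> North
  U (U-turn (180°)) -> South
  R (right (90° clockwise)) -> West
  U (U-turn (180°)) -> East
  R (right (90° clockwise)) -> South
Final: South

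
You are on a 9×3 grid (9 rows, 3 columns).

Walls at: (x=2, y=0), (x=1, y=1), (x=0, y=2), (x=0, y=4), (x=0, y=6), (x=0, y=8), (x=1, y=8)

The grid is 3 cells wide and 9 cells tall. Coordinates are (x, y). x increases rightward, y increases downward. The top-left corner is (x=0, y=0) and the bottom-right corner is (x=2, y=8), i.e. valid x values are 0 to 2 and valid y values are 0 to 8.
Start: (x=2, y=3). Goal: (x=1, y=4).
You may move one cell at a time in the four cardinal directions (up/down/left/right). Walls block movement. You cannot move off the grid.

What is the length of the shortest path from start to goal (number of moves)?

Answer: Shortest path length: 2

Derivation:
BFS from (x=2, y=3) until reaching (x=1, y=4):
  Distance 0: (x=2, y=3)
  Distance 1: (x=2, y=2), (x=1, y=3), (x=2, y=4)
  Distance 2: (x=2, y=1), (x=1, y=2), (x=0, y=3), (x=1, y=4), (x=2, y=5)  <- goal reached here
One shortest path (2 moves): (x=2, y=3) -> (x=1, y=3) -> (x=1, y=4)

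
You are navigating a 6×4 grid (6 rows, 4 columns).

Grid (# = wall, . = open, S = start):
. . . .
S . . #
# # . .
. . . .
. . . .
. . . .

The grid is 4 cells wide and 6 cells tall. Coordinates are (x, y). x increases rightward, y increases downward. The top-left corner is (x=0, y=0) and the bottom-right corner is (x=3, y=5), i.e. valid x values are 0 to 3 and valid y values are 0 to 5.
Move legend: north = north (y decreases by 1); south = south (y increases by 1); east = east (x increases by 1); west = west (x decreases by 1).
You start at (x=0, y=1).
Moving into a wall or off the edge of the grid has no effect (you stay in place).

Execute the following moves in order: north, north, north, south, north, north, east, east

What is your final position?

Answer: Final position: (x=2, y=0)

Derivation:
Start: (x=0, y=1)
  north (north): (x=0, y=1) -> (x=0, y=0)
  north (north): blocked, stay at (x=0, y=0)
  north (north): blocked, stay at (x=0, y=0)
  south (south): (x=0, y=0) -> (x=0, y=1)
  north (north): (x=0, y=1) -> (x=0, y=0)
  north (north): blocked, stay at (x=0, y=0)
  east (east): (x=0, y=0) -> (x=1, y=0)
  east (east): (x=1, y=0) -> (x=2, y=0)
Final: (x=2, y=0)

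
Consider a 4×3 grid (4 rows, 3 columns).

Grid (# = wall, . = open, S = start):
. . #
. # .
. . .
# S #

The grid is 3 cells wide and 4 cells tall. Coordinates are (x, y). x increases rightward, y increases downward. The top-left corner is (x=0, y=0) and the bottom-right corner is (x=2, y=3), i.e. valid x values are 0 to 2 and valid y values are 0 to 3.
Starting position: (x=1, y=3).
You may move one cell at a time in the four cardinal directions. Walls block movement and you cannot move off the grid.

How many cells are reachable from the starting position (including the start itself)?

Answer: Reachable cells: 8

Derivation:
BFS flood-fill from (x=1, y=3):
  Distance 0: (x=1, y=3)
  Distance 1: (x=1, y=2)
  Distance 2: (x=0, y=2), (x=2, y=2)
  Distance 3: (x=0, y=1), (x=2, y=1)
  Distance 4: (x=0, y=0)
  Distance 5: (x=1, y=0)
Total reachable: 8 (grid has 8 open cells total)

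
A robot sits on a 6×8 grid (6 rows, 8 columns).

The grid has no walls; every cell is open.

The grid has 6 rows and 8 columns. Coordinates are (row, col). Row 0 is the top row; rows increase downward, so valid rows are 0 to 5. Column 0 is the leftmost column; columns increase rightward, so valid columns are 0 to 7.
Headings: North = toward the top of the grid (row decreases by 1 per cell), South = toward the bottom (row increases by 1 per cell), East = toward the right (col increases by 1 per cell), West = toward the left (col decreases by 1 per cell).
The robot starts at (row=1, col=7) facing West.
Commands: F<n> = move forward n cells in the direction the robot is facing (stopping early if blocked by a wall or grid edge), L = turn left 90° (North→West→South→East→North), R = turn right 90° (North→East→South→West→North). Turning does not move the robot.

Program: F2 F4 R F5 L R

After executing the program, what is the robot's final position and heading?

Start: (row=1, col=7), facing West
  F2: move forward 2, now at (row=1, col=5)
  F4: move forward 4, now at (row=1, col=1)
  R: turn right, now facing North
  F5: move forward 1/5 (blocked), now at (row=0, col=1)
  L: turn left, now facing West
  R: turn right, now facing North
Final: (row=0, col=1), facing North

Answer: Final position: (row=0, col=1), facing North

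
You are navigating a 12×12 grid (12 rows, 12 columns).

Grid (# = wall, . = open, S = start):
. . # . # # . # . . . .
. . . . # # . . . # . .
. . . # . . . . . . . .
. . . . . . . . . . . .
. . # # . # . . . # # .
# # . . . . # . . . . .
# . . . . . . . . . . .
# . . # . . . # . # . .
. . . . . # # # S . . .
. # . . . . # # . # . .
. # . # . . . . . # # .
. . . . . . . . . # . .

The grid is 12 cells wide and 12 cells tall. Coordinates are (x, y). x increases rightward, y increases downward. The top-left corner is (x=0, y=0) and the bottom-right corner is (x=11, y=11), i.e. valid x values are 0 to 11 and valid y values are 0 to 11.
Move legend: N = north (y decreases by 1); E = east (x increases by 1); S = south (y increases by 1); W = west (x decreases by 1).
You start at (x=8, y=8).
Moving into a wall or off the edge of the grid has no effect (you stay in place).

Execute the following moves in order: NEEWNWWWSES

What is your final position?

Answer: Final position: (x=6, y=7)

Derivation:
Start: (x=8, y=8)
  N (north): (x=8, y=8) -> (x=8, y=7)
  E (east): blocked, stay at (x=8, y=7)
  E (east): blocked, stay at (x=8, y=7)
  W (west): blocked, stay at (x=8, y=7)
  N (north): (x=8, y=7) -> (x=8, y=6)
  W (west): (x=8, y=6) -> (x=7, y=6)
  W (west): (x=7, y=6) -> (x=6, y=6)
  W (west): (x=6, y=6) -> (x=5, y=6)
  S (south): (x=5, y=6) -> (x=5, y=7)
  E (east): (x=5, y=7) -> (x=6, y=7)
  S (south): blocked, stay at (x=6, y=7)
Final: (x=6, y=7)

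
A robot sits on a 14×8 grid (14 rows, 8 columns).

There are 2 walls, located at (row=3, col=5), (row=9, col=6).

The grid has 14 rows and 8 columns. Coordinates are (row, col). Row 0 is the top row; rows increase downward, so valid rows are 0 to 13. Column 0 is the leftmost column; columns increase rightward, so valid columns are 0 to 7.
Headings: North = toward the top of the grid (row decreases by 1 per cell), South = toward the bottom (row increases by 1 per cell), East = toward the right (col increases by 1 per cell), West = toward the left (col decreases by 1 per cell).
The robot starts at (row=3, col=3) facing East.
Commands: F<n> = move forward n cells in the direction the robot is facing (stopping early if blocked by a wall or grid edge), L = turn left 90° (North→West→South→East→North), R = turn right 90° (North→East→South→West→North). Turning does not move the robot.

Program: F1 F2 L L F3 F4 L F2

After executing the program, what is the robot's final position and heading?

Answer: Final position: (row=5, col=0), facing South

Derivation:
Start: (row=3, col=3), facing East
  F1: move forward 1, now at (row=3, col=4)
  F2: move forward 0/2 (blocked), now at (row=3, col=4)
  L: turn left, now facing North
  L: turn left, now facing West
  F3: move forward 3, now at (row=3, col=1)
  F4: move forward 1/4 (blocked), now at (row=3, col=0)
  L: turn left, now facing South
  F2: move forward 2, now at (row=5, col=0)
Final: (row=5, col=0), facing South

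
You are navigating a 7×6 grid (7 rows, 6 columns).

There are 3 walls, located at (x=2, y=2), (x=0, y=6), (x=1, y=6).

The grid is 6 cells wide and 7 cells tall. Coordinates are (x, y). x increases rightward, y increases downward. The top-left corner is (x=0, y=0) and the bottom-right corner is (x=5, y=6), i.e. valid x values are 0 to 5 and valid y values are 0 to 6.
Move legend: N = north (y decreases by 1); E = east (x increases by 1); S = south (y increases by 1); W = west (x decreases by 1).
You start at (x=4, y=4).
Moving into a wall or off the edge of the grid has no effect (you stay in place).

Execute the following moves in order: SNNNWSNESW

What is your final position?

Start: (x=4, y=4)
  S (south): (x=4, y=4) -> (x=4, y=5)
  N (north): (x=4, y=5) -> (x=4, y=4)
  N (north): (x=4, y=4) -> (x=4, y=3)
  N (north): (x=4, y=3) -> (x=4, y=2)
  W (west): (x=4, y=2) -> (x=3, y=2)
  S (south): (x=3, y=2) -> (x=3, y=3)
  N (north): (x=3, y=3) -> (x=3, y=2)
  E (east): (x=3, y=2) -> (x=4, y=2)
  S (south): (x=4, y=2) -> (x=4, y=3)
  W (west): (x=4, y=3) -> (x=3, y=3)
Final: (x=3, y=3)

Answer: Final position: (x=3, y=3)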